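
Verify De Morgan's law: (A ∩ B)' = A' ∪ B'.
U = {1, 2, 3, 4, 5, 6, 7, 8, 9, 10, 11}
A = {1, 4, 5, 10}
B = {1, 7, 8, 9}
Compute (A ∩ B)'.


U = {1, 2, 3, 4, 5, 6, 7, 8, 9, 10, 11}
A = {1, 4, 5, 10}, B = {1, 7, 8, 9}
A ∩ B = {1}
(A ∩ B)' = U \ (A ∩ B) = {2, 3, 4, 5, 6, 7, 8, 9, 10, 11}
Verification via A' ∪ B': A' = {2, 3, 6, 7, 8, 9, 11}, B' = {2, 3, 4, 5, 6, 10, 11}
A' ∪ B' = {2, 3, 4, 5, 6, 7, 8, 9, 10, 11} ✓

{2, 3, 4, 5, 6, 7, 8, 9, 10, 11}


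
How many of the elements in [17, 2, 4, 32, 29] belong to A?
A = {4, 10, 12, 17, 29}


Set A = {4, 10, 12, 17, 29}
Candidates: [17, 2, 4, 32, 29]
Check each candidate:
17 ∈ A, 2 ∉ A, 4 ∈ A, 32 ∉ A, 29 ∈ A
Count of candidates in A: 3

3


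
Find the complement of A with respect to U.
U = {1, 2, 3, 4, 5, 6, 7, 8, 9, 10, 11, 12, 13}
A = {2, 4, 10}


Universal set U = {1, 2, 3, 4, 5, 6, 7, 8, 9, 10, 11, 12, 13}
Set A = {2, 4, 10}
A' = U \ A = elements in U but not in A
Checking each element of U:
1 (not in A, include), 2 (in A, exclude), 3 (not in A, include), 4 (in A, exclude), 5 (not in A, include), 6 (not in A, include), 7 (not in A, include), 8 (not in A, include), 9 (not in A, include), 10 (in A, exclude), 11 (not in A, include), 12 (not in A, include), 13 (not in A, include)
A' = {1, 3, 5, 6, 7, 8, 9, 11, 12, 13}

{1, 3, 5, 6, 7, 8, 9, 11, 12, 13}


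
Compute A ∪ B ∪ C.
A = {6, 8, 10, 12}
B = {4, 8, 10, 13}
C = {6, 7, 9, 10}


Set A = {6, 8, 10, 12}
Set B = {4, 8, 10, 13}
Set C = {6, 7, 9, 10}
First, A ∪ B = {4, 6, 8, 10, 12, 13}
Then, (A ∪ B) ∪ C = {4, 6, 7, 8, 9, 10, 12, 13}

{4, 6, 7, 8, 9, 10, 12, 13}


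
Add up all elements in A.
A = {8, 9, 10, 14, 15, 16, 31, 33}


Set A = {8, 9, 10, 14, 15, 16, 31, 33}
Sum = 8 + 9 + 10 + 14 + 15 + 16 + 31 + 33 = 136

136


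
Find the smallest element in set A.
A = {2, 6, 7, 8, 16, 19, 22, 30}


Set A = {2, 6, 7, 8, 16, 19, 22, 30}
Elements in ascending order: 2, 6, 7, 8, 16, 19, 22, 30
The smallest element is 2.

2


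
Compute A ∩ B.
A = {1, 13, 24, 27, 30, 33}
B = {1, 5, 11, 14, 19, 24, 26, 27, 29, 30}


Set A = {1, 13, 24, 27, 30, 33}
Set B = {1, 5, 11, 14, 19, 24, 26, 27, 29, 30}
A ∩ B includes only elements in both sets.
Check each element of A against B:
1 ✓, 13 ✗, 24 ✓, 27 ✓, 30 ✓, 33 ✗
A ∩ B = {1, 24, 27, 30}

{1, 24, 27, 30}


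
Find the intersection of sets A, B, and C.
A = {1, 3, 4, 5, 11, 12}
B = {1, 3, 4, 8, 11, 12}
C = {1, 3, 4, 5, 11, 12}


Set A = {1, 3, 4, 5, 11, 12}
Set B = {1, 3, 4, 8, 11, 12}
Set C = {1, 3, 4, 5, 11, 12}
First, A ∩ B = {1, 3, 4, 11, 12}
Then, (A ∩ B) ∩ C = {1, 3, 4, 11, 12}

{1, 3, 4, 11, 12}


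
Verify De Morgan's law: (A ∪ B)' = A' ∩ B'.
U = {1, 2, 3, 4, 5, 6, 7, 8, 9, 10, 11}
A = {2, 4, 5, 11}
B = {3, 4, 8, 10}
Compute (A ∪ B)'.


U = {1, 2, 3, 4, 5, 6, 7, 8, 9, 10, 11}
A = {2, 4, 5, 11}, B = {3, 4, 8, 10}
A ∪ B = {2, 3, 4, 5, 8, 10, 11}
(A ∪ B)' = U \ (A ∪ B) = {1, 6, 7, 9}
Verification via A' ∩ B': A' = {1, 3, 6, 7, 8, 9, 10}, B' = {1, 2, 5, 6, 7, 9, 11}
A' ∩ B' = {1, 6, 7, 9} ✓

{1, 6, 7, 9}


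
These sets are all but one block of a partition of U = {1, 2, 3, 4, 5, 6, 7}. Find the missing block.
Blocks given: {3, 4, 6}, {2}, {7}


U = {1, 2, 3, 4, 5, 6, 7}
Shown blocks: {3, 4, 6}, {2}, {7}
A partition's blocks are pairwise disjoint and cover U, so the missing block = U \ (union of shown blocks).
Union of shown blocks: {2, 3, 4, 6, 7}
Missing block = U \ (union) = {1, 5}

{1, 5}


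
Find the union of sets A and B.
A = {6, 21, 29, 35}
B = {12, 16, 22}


Set A = {6, 21, 29, 35}
Set B = {12, 16, 22}
A ∪ B includes all elements in either set.
Elements from A: {6, 21, 29, 35}
Elements from B not already included: {12, 16, 22}
A ∪ B = {6, 12, 16, 21, 22, 29, 35}

{6, 12, 16, 21, 22, 29, 35}


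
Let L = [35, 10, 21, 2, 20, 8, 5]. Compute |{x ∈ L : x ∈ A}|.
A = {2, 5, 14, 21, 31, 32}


Set A = {2, 5, 14, 21, 31, 32}
Candidates: [35, 10, 21, 2, 20, 8, 5]
Check each candidate:
35 ∉ A, 10 ∉ A, 21 ∈ A, 2 ∈ A, 20 ∉ A, 8 ∉ A, 5 ∈ A
Count of candidates in A: 3

3


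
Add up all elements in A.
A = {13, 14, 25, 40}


Set A = {13, 14, 25, 40}
Sum = 13 + 14 + 25 + 40 = 92

92


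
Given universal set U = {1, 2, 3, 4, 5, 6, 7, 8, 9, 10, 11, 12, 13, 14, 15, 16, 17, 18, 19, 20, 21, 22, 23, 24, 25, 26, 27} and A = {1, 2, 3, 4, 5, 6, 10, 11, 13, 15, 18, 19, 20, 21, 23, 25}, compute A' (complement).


Universal set U = {1, 2, 3, 4, 5, 6, 7, 8, 9, 10, 11, 12, 13, 14, 15, 16, 17, 18, 19, 20, 21, 22, 23, 24, 25, 26, 27}
Set A = {1, 2, 3, 4, 5, 6, 10, 11, 13, 15, 18, 19, 20, 21, 23, 25}
A' = U \ A = elements in U but not in A
Checking each element of U:
1 (in A, exclude), 2 (in A, exclude), 3 (in A, exclude), 4 (in A, exclude), 5 (in A, exclude), 6 (in A, exclude), 7 (not in A, include), 8 (not in A, include), 9 (not in A, include), 10 (in A, exclude), 11 (in A, exclude), 12 (not in A, include), 13 (in A, exclude), 14 (not in A, include), 15 (in A, exclude), 16 (not in A, include), 17 (not in A, include), 18 (in A, exclude), 19 (in A, exclude), 20 (in A, exclude), 21 (in A, exclude), 22 (not in A, include), 23 (in A, exclude), 24 (not in A, include), 25 (in A, exclude), 26 (not in A, include), 27 (not in A, include)
A' = {7, 8, 9, 12, 14, 16, 17, 22, 24, 26, 27}

{7, 8, 9, 12, 14, 16, 17, 22, 24, 26, 27}


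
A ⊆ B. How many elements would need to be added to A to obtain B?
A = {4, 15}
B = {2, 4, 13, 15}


Set A = {4, 15}, |A| = 2
Set B = {2, 4, 13, 15}, |B| = 4
Since A ⊆ B: B \ A = {2, 13}
|B| - |A| = 4 - 2 = 2

2


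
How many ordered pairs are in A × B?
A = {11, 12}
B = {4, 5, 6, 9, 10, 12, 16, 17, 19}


Set A = {11, 12} has 2 elements.
Set B = {4, 5, 6, 9, 10, 12, 16, 17, 19} has 9 elements.
|A × B| = |A| × |B| = 2 × 9 = 18

18


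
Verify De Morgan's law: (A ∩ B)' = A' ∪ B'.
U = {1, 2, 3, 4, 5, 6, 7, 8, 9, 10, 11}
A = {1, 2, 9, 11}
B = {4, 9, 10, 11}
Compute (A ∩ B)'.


U = {1, 2, 3, 4, 5, 6, 7, 8, 9, 10, 11}
A = {1, 2, 9, 11}, B = {4, 9, 10, 11}
A ∩ B = {9, 11}
(A ∩ B)' = U \ (A ∩ B) = {1, 2, 3, 4, 5, 6, 7, 8, 10}
Verification via A' ∪ B': A' = {3, 4, 5, 6, 7, 8, 10}, B' = {1, 2, 3, 5, 6, 7, 8}
A' ∪ B' = {1, 2, 3, 4, 5, 6, 7, 8, 10} ✓

{1, 2, 3, 4, 5, 6, 7, 8, 10}


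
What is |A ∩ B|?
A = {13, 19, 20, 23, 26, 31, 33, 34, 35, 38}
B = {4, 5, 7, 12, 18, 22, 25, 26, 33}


Set A = {13, 19, 20, 23, 26, 31, 33, 34, 35, 38}
Set B = {4, 5, 7, 12, 18, 22, 25, 26, 33}
A ∩ B = {26, 33}
|A ∩ B| = 2

2


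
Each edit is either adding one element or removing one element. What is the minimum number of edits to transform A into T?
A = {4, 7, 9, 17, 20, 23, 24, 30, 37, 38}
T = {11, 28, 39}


Set A = {4, 7, 9, 17, 20, 23, 24, 30, 37, 38}
Set T = {11, 28, 39}
Elements to remove from A (in A, not in T): {4, 7, 9, 17, 20, 23, 24, 30, 37, 38} → 10 removals
Elements to add to A (in T, not in A): {11, 28, 39} → 3 additions
Total edits = 10 + 3 = 13

13


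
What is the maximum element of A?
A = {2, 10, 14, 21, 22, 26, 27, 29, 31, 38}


Set A = {2, 10, 14, 21, 22, 26, 27, 29, 31, 38}
Elements in ascending order: 2, 10, 14, 21, 22, 26, 27, 29, 31, 38
The largest element is 38.

38


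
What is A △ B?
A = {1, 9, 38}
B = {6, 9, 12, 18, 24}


Set A = {1, 9, 38}
Set B = {6, 9, 12, 18, 24}
A △ B = (A \ B) ∪ (B \ A)
Elements in A but not B: {1, 38}
Elements in B but not A: {6, 12, 18, 24}
A △ B = {1, 6, 12, 18, 24, 38}

{1, 6, 12, 18, 24, 38}


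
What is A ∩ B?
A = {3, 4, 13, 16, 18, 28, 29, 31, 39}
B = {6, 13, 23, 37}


Set A = {3, 4, 13, 16, 18, 28, 29, 31, 39}
Set B = {6, 13, 23, 37}
A ∩ B includes only elements in both sets.
Check each element of A against B:
3 ✗, 4 ✗, 13 ✓, 16 ✗, 18 ✗, 28 ✗, 29 ✗, 31 ✗, 39 ✗
A ∩ B = {13}

{13}


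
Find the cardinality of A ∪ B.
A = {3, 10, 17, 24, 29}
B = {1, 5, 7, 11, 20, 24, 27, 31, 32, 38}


Set A = {3, 10, 17, 24, 29}, |A| = 5
Set B = {1, 5, 7, 11, 20, 24, 27, 31, 32, 38}, |B| = 10
A ∩ B = {24}, |A ∩ B| = 1
|A ∪ B| = |A| + |B| - |A ∩ B| = 5 + 10 - 1 = 14

14


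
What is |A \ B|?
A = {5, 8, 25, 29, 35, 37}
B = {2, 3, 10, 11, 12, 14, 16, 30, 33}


Set A = {5, 8, 25, 29, 35, 37}
Set B = {2, 3, 10, 11, 12, 14, 16, 30, 33}
A \ B = {5, 8, 25, 29, 35, 37}
|A \ B| = 6

6


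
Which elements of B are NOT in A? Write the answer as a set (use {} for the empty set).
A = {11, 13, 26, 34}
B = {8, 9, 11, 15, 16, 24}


Set A = {11, 13, 26, 34}
Set B = {8, 9, 11, 15, 16, 24}
Check each element of B against A:
8 ∉ A (include), 9 ∉ A (include), 11 ∈ A, 15 ∉ A (include), 16 ∉ A (include), 24 ∉ A (include)
Elements of B not in A: {8, 9, 15, 16, 24}

{8, 9, 15, 16, 24}


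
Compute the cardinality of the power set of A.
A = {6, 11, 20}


Set A = {6, 11, 20}
|A| = 3
The power set P(A) contains all subsets of A.
|P(A)| = 2^|A| = 2^3 = 8

8


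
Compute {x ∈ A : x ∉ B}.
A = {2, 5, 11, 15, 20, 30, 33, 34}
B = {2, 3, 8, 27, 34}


Set A = {2, 5, 11, 15, 20, 30, 33, 34}
Set B = {2, 3, 8, 27, 34}
Check each element of A against B:
2 ∈ B, 5 ∉ B (include), 11 ∉ B (include), 15 ∉ B (include), 20 ∉ B (include), 30 ∉ B (include), 33 ∉ B (include), 34 ∈ B
Elements of A not in B: {5, 11, 15, 20, 30, 33}

{5, 11, 15, 20, 30, 33}


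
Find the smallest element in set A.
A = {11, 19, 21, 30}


Set A = {11, 19, 21, 30}
Elements in ascending order: 11, 19, 21, 30
The smallest element is 11.

11


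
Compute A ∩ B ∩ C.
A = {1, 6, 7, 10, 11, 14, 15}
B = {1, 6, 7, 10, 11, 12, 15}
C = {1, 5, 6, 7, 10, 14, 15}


Set A = {1, 6, 7, 10, 11, 14, 15}
Set B = {1, 6, 7, 10, 11, 12, 15}
Set C = {1, 5, 6, 7, 10, 14, 15}
First, A ∩ B = {1, 6, 7, 10, 11, 15}
Then, (A ∩ B) ∩ C = {1, 6, 7, 10, 15}

{1, 6, 7, 10, 15}


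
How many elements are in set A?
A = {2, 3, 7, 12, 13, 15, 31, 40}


Set A = {2, 3, 7, 12, 13, 15, 31, 40}
Listing elements: 2, 3, 7, 12, 13, 15, 31, 40
Counting: 8 elements
|A| = 8

8


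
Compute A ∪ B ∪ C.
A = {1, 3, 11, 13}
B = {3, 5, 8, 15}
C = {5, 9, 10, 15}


Set A = {1, 3, 11, 13}
Set B = {3, 5, 8, 15}
Set C = {5, 9, 10, 15}
First, A ∪ B = {1, 3, 5, 8, 11, 13, 15}
Then, (A ∪ B) ∪ C = {1, 3, 5, 8, 9, 10, 11, 13, 15}

{1, 3, 5, 8, 9, 10, 11, 13, 15}


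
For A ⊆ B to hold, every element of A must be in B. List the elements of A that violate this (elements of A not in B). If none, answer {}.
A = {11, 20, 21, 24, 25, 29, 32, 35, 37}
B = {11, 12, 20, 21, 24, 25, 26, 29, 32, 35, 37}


Set A = {11, 20, 21, 24, 25, 29, 32, 35, 37}
Set B = {11, 12, 20, 21, 24, 25, 26, 29, 32, 35, 37}
Check each element of A against B:
11 ∈ B, 20 ∈ B, 21 ∈ B, 24 ∈ B, 25 ∈ B, 29 ∈ B, 32 ∈ B, 35 ∈ B, 37 ∈ B
Elements of A not in B: {}

{}


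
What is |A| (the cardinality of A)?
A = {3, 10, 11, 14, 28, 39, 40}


Set A = {3, 10, 11, 14, 28, 39, 40}
Listing elements: 3, 10, 11, 14, 28, 39, 40
Counting: 7 elements
|A| = 7

7


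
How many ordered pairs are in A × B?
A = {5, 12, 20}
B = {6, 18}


Set A = {5, 12, 20} has 3 elements.
Set B = {6, 18} has 2 elements.
|A × B| = |A| × |B| = 3 × 2 = 6

6


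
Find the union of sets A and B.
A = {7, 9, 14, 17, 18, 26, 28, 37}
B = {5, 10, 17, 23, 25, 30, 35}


Set A = {7, 9, 14, 17, 18, 26, 28, 37}
Set B = {5, 10, 17, 23, 25, 30, 35}
A ∪ B includes all elements in either set.
Elements from A: {7, 9, 14, 17, 18, 26, 28, 37}
Elements from B not already included: {5, 10, 23, 25, 30, 35}
A ∪ B = {5, 7, 9, 10, 14, 17, 18, 23, 25, 26, 28, 30, 35, 37}

{5, 7, 9, 10, 14, 17, 18, 23, 25, 26, 28, 30, 35, 37}


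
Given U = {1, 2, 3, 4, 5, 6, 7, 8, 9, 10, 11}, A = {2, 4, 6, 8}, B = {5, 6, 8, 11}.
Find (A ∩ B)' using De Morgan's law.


U = {1, 2, 3, 4, 5, 6, 7, 8, 9, 10, 11}
A = {2, 4, 6, 8}, B = {5, 6, 8, 11}
A ∩ B = {6, 8}
(A ∩ B)' = U \ (A ∩ B) = {1, 2, 3, 4, 5, 7, 9, 10, 11}
Verification via A' ∪ B': A' = {1, 3, 5, 7, 9, 10, 11}, B' = {1, 2, 3, 4, 7, 9, 10}
A' ∪ B' = {1, 2, 3, 4, 5, 7, 9, 10, 11} ✓

{1, 2, 3, 4, 5, 7, 9, 10, 11}


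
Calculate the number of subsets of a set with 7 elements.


The set has 7 elements.
The power set contains all possible subsets.
|P(A)| = 2^|A| = 2^7 = 128

128


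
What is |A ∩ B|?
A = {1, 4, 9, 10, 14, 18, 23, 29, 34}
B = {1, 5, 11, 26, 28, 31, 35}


Set A = {1, 4, 9, 10, 14, 18, 23, 29, 34}
Set B = {1, 5, 11, 26, 28, 31, 35}
A ∩ B = {1}
|A ∩ B| = 1

1


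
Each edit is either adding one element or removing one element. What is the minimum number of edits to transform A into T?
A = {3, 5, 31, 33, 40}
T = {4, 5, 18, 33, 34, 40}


Set A = {3, 5, 31, 33, 40}
Set T = {4, 5, 18, 33, 34, 40}
Elements to remove from A (in A, not in T): {3, 31} → 2 removals
Elements to add to A (in T, not in A): {4, 18, 34} → 3 additions
Total edits = 2 + 3 = 5

5


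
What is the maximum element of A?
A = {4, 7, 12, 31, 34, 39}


Set A = {4, 7, 12, 31, 34, 39}
Elements in ascending order: 4, 7, 12, 31, 34, 39
The largest element is 39.

39


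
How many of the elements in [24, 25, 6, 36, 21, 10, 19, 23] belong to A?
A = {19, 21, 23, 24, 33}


Set A = {19, 21, 23, 24, 33}
Candidates: [24, 25, 6, 36, 21, 10, 19, 23]
Check each candidate:
24 ∈ A, 25 ∉ A, 6 ∉ A, 36 ∉ A, 21 ∈ A, 10 ∉ A, 19 ∈ A, 23 ∈ A
Count of candidates in A: 4

4


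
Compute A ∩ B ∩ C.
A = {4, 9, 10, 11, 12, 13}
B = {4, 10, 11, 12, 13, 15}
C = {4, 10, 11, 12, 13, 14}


Set A = {4, 9, 10, 11, 12, 13}
Set B = {4, 10, 11, 12, 13, 15}
Set C = {4, 10, 11, 12, 13, 14}
First, A ∩ B = {4, 10, 11, 12, 13}
Then, (A ∩ B) ∩ C = {4, 10, 11, 12, 13}

{4, 10, 11, 12, 13}


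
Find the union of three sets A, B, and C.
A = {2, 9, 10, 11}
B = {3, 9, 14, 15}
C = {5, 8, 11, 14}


Set A = {2, 9, 10, 11}
Set B = {3, 9, 14, 15}
Set C = {5, 8, 11, 14}
First, A ∪ B = {2, 3, 9, 10, 11, 14, 15}
Then, (A ∪ B) ∪ C = {2, 3, 5, 8, 9, 10, 11, 14, 15}

{2, 3, 5, 8, 9, 10, 11, 14, 15}


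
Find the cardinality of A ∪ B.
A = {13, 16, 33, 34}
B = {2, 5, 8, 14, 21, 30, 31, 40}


Set A = {13, 16, 33, 34}, |A| = 4
Set B = {2, 5, 8, 14, 21, 30, 31, 40}, |B| = 8
A ∩ B = {}, |A ∩ B| = 0
|A ∪ B| = |A| + |B| - |A ∩ B| = 4 + 8 - 0 = 12

12


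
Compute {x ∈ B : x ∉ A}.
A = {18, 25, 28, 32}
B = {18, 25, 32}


Set A = {18, 25, 28, 32}
Set B = {18, 25, 32}
Check each element of B against A:
18 ∈ A, 25 ∈ A, 32 ∈ A
Elements of B not in A: {}

{}


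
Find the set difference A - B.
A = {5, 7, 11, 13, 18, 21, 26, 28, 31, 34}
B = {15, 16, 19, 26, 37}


Set A = {5, 7, 11, 13, 18, 21, 26, 28, 31, 34}
Set B = {15, 16, 19, 26, 37}
A \ B includes elements in A that are not in B.
Check each element of A:
5 (not in B, keep), 7 (not in B, keep), 11 (not in B, keep), 13 (not in B, keep), 18 (not in B, keep), 21 (not in B, keep), 26 (in B, remove), 28 (not in B, keep), 31 (not in B, keep), 34 (not in B, keep)
A \ B = {5, 7, 11, 13, 18, 21, 28, 31, 34}

{5, 7, 11, 13, 18, 21, 28, 31, 34}


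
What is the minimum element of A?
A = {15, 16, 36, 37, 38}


Set A = {15, 16, 36, 37, 38}
Elements in ascending order: 15, 16, 36, 37, 38
The smallest element is 15.

15


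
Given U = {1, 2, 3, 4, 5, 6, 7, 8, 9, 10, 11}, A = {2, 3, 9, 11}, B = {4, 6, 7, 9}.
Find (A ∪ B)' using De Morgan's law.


U = {1, 2, 3, 4, 5, 6, 7, 8, 9, 10, 11}
A = {2, 3, 9, 11}, B = {4, 6, 7, 9}
A ∪ B = {2, 3, 4, 6, 7, 9, 11}
(A ∪ B)' = U \ (A ∪ B) = {1, 5, 8, 10}
Verification via A' ∩ B': A' = {1, 4, 5, 6, 7, 8, 10}, B' = {1, 2, 3, 5, 8, 10, 11}
A' ∩ B' = {1, 5, 8, 10} ✓

{1, 5, 8, 10}


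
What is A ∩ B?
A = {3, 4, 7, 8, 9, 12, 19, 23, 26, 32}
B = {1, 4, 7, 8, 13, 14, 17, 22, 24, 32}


Set A = {3, 4, 7, 8, 9, 12, 19, 23, 26, 32}
Set B = {1, 4, 7, 8, 13, 14, 17, 22, 24, 32}
A ∩ B includes only elements in both sets.
Check each element of A against B:
3 ✗, 4 ✓, 7 ✓, 8 ✓, 9 ✗, 12 ✗, 19 ✗, 23 ✗, 26 ✗, 32 ✓
A ∩ B = {4, 7, 8, 32}

{4, 7, 8, 32}


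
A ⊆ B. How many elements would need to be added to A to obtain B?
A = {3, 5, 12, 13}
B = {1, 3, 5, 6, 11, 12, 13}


Set A = {3, 5, 12, 13}, |A| = 4
Set B = {1, 3, 5, 6, 11, 12, 13}, |B| = 7
Since A ⊆ B: B \ A = {1, 6, 11}
|B| - |A| = 7 - 4 = 3

3


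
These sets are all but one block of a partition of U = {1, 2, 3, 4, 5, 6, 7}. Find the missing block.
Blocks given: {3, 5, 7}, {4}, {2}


U = {1, 2, 3, 4, 5, 6, 7}
Shown blocks: {3, 5, 7}, {4}, {2}
A partition's blocks are pairwise disjoint and cover U, so the missing block = U \ (union of shown blocks).
Union of shown blocks: {2, 3, 4, 5, 7}
Missing block = U \ (union) = {1, 6}

{1, 6}


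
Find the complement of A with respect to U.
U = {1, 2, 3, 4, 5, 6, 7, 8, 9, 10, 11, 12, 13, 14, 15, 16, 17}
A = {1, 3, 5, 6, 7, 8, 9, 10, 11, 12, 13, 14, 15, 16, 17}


Universal set U = {1, 2, 3, 4, 5, 6, 7, 8, 9, 10, 11, 12, 13, 14, 15, 16, 17}
Set A = {1, 3, 5, 6, 7, 8, 9, 10, 11, 12, 13, 14, 15, 16, 17}
A' = U \ A = elements in U but not in A
Checking each element of U:
1 (in A, exclude), 2 (not in A, include), 3 (in A, exclude), 4 (not in A, include), 5 (in A, exclude), 6 (in A, exclude), 7 (in A, exclude), 8 (in A, exclude), 9 (in A, exclude), 10 (in A, exclude), 11 (in A, exclude), 12 (in A, exclude), 13 (in A, exclude), 14 (in A, exclude), 15 (in A, exclude), 16 (in A, exclude), 17 (in A, exclude)
A' = {2, 4}

{2, 4}


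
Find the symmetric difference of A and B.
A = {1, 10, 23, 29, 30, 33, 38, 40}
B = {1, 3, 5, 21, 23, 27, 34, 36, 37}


Set A = {1, 10, 23, 29, 30, 33, 38, 40}
Set B = {1, 3, 5, 21, 23, 27, 34, 36, 37}
A △ B = (A \ B) ∪ (B \ A)
Elements in A but not B: {10, 29, 30, 33, 38, 40}
Elements in B but not A: {3, 5, 21, 27, 34, 36, 37}
A △ B = {3, 5, 10, 21, 27, 29, 30, 33, 34, 36, 37, 38, 40}

{3, 5, 10, 21, 27, 29, 30, 33, 34, 36, 37, 38, 40}


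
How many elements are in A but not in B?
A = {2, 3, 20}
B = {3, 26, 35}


Set A = {2, 3, 20}
Set B = {3, 26, 35}
A \ B = {2, 20}
|A \ B| = 2

2


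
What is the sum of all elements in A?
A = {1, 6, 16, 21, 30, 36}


Set A = {1, 6, 16, 21, 30, 36}
Sum = 1 + 6 + 16 + 21 + 30 + 36 = 110

110


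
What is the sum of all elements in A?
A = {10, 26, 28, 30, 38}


Set A = {10, 26, 28, 30, 38}
Sum = 10 + 26 + 28 + 30 + 38 = 132

132


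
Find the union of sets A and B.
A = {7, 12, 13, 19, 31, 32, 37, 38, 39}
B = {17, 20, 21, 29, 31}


Set A = {7, 12, 13, 19, 31, 32, 37, 38, 39}
Set B = {17, 20, 21, 29, 31}
A ∪ B includes all elements in either set.
Elements from A: {7, 12, 13, 19, 31, 32, 37, 38, 39}
Elements from B not already included: {17, 20, 21, 29}
A ∪ B = {7, 12, 13, 17, 19, 20, 21, 29, 31, 32, 37, 38, 39}

{7, 12, 13, 17, 19, 20, 21, 29, 31, 32, 37, 38, 39}


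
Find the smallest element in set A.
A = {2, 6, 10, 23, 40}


Set A = {2, 6, 10, 23, 40}
Elements in ascending order: 2, 6, 10, 23, 40
The smallest element is 2.

2


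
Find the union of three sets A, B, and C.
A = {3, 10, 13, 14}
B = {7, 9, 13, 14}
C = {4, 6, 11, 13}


Set A = {3, 10, 13, 14}
Set B = {7, 9, 13, 14}
Set C = {4, 6, 11, 13}
First, A ∪ B = {3, 7, 9, 10, 13, 14}
Then, (A ∪ B) ∪ C = {3, 4, 6, 7, 9, 10, 11, 13, 14}

{3, 4, 6, 7, 9, 10, 11, 13, 14}


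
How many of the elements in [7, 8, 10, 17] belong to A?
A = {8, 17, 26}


Set A = {8, 17, 26}
Candidates: [7, 8, 10, 17]
Check each candidate:
7 ∉ A, 8 ∈ A, 10 ∉ A, 17 ∈ A
Count of candidates in A: 2

2


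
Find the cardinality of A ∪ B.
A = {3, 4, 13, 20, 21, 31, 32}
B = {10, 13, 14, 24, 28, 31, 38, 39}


Set A = {3, 4, 13, 20, 21, 31, 32}, |A| = 7
Set B = {10, 13, 14, 24, 28, 31, 38, 39}, |B| = 8
A ∩ B = {13, 31}, |A ∩ B| = 2
|A ∪ B| = |A| + |B| - |A ∩ B| = 7 + 8 - 2 = 13

13


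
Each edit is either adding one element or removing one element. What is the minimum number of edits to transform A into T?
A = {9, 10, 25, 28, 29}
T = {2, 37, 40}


Set A = {9, 10, 25, 28, 29}
Set T = {2, 37, 40}
Elements to remove from A (in A, not in T): {9, 10, 25, 28, 29} → 5 removals
Elements to add to A (in T, not in A): {2, 37, 40} → 3 additions
Total edits = 5 + 3 = 8

8


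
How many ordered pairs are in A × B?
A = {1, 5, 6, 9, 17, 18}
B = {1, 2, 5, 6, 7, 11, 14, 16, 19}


Set A = {1, 5, 6, 9, 17, 18} has 6 elements.
Set B = {1, 2, 5, 6, 7, 11, 14, 16, 19} has 9 elements.
|A × B| = |A| × |B| = 6 × 9 = 54

54


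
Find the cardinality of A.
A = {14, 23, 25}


Set A = {14, 23, 25}
Listing elements: 14, 23, 25
Counting: 3 elements
|A| = 3

3


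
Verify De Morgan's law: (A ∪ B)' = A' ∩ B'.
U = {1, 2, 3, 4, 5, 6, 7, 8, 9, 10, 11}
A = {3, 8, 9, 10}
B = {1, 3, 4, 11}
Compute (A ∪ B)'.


U = {1, 2, 3, 4, 5, 6, 7, 8, 9, 10, 11}
A = {3, 8, 9, 10}, B = {1, 3, 4, 11}
A ∪ B = {1, 3, 4, 8, 9, 10, 11}
(A ∪ B)' = U \ (A ∪ B) = {2, 5, 6, 7}
Verification via A' ∩ B': A' = {1, 2, 4, 5, 6, 7, 11}, B' = {2, 5, 6, 7, 8, 9, 10}
A' ∩ B' = {2, 5, 6, 7} ✓

{2, 5, 6, 7}


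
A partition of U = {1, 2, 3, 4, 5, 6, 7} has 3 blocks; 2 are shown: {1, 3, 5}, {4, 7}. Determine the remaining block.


U = {1, 2, 3, 4, 5, 6, 7}
Shown blocks: {1, 3, 5}, {4, 7}
A partition's blocks are pairwise disjoint and cover U, so the missing block = U \ (union of shown blocks).
Union of shown blocks: {1, 3, 4, 5, 7}
Missing block = U \ (union) = {2, 6}

{2, 6}


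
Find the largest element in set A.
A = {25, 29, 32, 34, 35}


Set A = {25, 29, 32, 34, 35}
Elements in ascending order: 25, 29, 32, 34, 35
The largest element is 35.

35


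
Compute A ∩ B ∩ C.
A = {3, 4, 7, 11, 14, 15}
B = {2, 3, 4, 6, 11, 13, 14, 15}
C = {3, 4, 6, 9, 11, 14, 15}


Set A = {3, 4, 7, 11, 14, 15}
Set B = {2, 3, 4, 6, 11, 13, 14, 15}
Set C = {3, 4, 6, 9, 11, 14, 15}
First, A ∩ B = {3, 4, 11, 14, 15}
Then, (A ∩ B) ∩ C = {3, 4, 11, 14, 15}

{3, 4, 11, 14, 15}


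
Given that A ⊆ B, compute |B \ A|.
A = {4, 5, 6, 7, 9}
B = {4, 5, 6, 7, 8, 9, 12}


Set A = {4, 5, 6, 7, 9}, |A| = 5
Set B = {4, 5, 6, 7, 8, 9, 12}, |B| = 7
Since A ⊆ B: B \ A = {8, 12}
|B| - |A| = 7 - 5 = 2

2


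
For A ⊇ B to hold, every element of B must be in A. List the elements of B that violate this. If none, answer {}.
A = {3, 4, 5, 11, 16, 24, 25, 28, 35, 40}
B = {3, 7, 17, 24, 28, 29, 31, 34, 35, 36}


Set A = {3, 4, 5, 11, 16, 24, 25, 28, 35, 40}
Set B = {3, 7, 17, 24, 28, 29, 31, 34, 35, 36}
Check each element of B against A:
3 ∈ A, 7 ∉ A (include), 17 ∉ A (include), 24 ∈ A, 28 ∈ A, 29 ∉ A (include), 31 ∉ A (include), 34 ∉ A (include), 35 ∈ A, 36 ∉ A (include)
Elements of B not in A: {7, 17, 29, 31, 34, 36}

{7, 17, 29, 31, 34, 36}


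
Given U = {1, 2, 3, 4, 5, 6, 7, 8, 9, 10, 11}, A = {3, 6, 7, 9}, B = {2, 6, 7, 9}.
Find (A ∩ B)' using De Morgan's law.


U = {1, 2, 3, 4, 5, 6, 7, 8, 9, 10, 11}
A = {3, 6, 7, 9}, B = {2, 6, 7, 9}
A ∩ B = {6, 7, 9}
(A ∩ B)' = U \ (A ∩ B) = {1, 2, 3, 4, 5, 8, 10, 11}
Verification via A' ∪ B': A' = {1, 2, 4, 5, 8, 10, 11}, B' = {1, 3, 4, 5, 8, 10, 11}
A' ∪ B' = {1, 2, 3, 4, 5, 8, 10, 11} ✓

{1, 2, 3, 4, 5, 8, 10, 11}


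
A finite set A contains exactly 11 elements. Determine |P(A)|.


The set has 11 elements.
The power set contains all possible subsets.
|P(A)| = 2^|A| = 2^11 = 2048

2048


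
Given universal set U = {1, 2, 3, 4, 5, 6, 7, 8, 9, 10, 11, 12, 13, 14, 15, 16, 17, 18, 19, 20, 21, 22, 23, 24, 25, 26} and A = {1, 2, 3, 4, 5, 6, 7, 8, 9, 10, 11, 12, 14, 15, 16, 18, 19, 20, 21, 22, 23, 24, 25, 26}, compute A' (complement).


Universal set U = {1, 2, 3, 4, 5, 6, 7, 8, 9, 10, 11, 12, 13, 14, 15, 16, 17, 18, 19, 20, 21, 22, 23, 24, 25, 26}
Set A = {1, 2, 3, 4, 5, 6, 7, 8, 9, 10, 11, 12, 14, 15, 16, 18, 19, 20, 21, 22, 23, 24, 25, 26}
A' = U \ A = elements in U but not in A
Checking each element of U:
1 (in A, exclude), 2 (in A, exclude), 3 (in A, exclude), 4 (in A, exclude), 5 (in A, exclude), 6 (in A, exclude), 7 (in A, exclude), 8 (in A, exclude), 9 (in A, exclude), 10 (in A, exclude), 11 (in A, exclude), 12 (in A, exclude), 13 (not in A, include), 14 (in A, exclude), 15 (in A, exclude), 16 (in A, exclude), 17 (not in A, include), 18 (in A, exclude), 19 (in A, exclude), 20 (in A, exclude), 21 (in A, exclude), 22 (in A, exclude), 23 (in A, exclude), 24 (in A, exclude), 25 (in A, exclude), 26 (in A, exclude)
A' = {13, 17}

{13, 17}


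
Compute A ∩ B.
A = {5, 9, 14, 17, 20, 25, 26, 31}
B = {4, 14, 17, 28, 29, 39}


Set A = {5, 9, 14, 17, 20, 25, 26, 31}
Set B = {4, 14, 17, 28, 29, 39}
A ∩ B includes only elements in both sets.
Check each element of A against B:
5 ✗, 9 ✗, 14 ✓, 17 ✓, 20 ✗, 25 ✗, 26 ✗, 31 ✗
A ∩ B = {14, 17}

{14, 17}


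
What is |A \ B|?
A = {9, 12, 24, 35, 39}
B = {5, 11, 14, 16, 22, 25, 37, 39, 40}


Set A = {9, 12, 24, 35, 39}
Set B = {5, 11, 14, 16, 22, 25, 37, 39, 40}
A \ B = {9, 12, 24, 35}
|A \ B| = 4

4


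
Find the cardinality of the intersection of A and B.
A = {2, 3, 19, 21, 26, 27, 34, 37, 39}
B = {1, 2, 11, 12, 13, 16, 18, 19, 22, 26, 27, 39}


Set A = {2, 3, 19, 21, 26, 27, 34, 37, 39}
Set B = {1, 2, 11, 12, 13, 16, 18, 19, 22, 26, 27, 39}
A ∩ B = {2, 19, 26, 27, 39}
|A ∩ B| = 5

5


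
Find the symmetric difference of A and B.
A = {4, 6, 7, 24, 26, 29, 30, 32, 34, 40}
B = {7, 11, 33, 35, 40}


Set A = {4, 6, 7, 24, 26, 29, 30, 32, 34, 40}
Set B = {7, 11, 33, 35, 40}
A △ B = (A \ B) ∪ (B \ A)
Elements in A but not B: {4, 6, 24, 26, 29, 30, 32, 34}
Elements in B but not A: {11, 33, 35}
A △ B = {4, 6, 11, 24, 26, 29, 30, 32, 33, 34, 35}

{4, 6, 11, 24, 26, 29, 30, 32, 33, 34, 35}


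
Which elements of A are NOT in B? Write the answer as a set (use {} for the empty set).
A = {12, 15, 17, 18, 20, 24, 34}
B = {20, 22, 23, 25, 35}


Set A = {12, 15, 17, 18, 20, 24, 34}
Set B = {20, 22, 23, 25, 35}
Check each element of A against B:
12 ∉ B (include), 15 ∉ B (include), 17 ∉ B (include), 18 ∉ B (include), 20 ∈ B, 24 ∉ B (include), 34 ∉ B (include)
Elements of A not in B: {12, 15, 17, 18, 24, 34}

{12, 15, 17, 18, 24, 34}


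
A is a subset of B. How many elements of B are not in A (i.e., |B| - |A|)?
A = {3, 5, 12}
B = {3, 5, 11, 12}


Set A = {3, 5, 12}, |A| = 3
Set B = {3, 5, 11, 12}, |B| = 4
Since A ⊆ B: B \ A = {11}
|B| - |A| = 4 - 3 = 1

1


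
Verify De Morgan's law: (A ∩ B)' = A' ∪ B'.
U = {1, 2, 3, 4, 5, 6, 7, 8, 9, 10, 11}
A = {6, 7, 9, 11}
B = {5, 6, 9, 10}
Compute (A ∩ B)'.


U = {1, 2, 3, 4, 5, 6, 7, 8, 9, 10, 11}
A = {6, 7, 9, 11}, B = {5, 6, 9, 10}
A ∩ B = {6, 9}
(A ∩ B)' = U \ (A ∩ B) = {1, 2, 3, 4, 5, 7, 8, 10, 11}
Verification via A' ∪ B': A' = {1, 2, 3, 4, 5, 8, 10}, B' = {1, 2, 3, 4, 7, 8, 11}
A' ∪ B' = {1, 2, 3, 4, 5, 7, 8, 10, 11} ✓

{1, 2, 3, 4, 5, 7, 8, 10, 11}


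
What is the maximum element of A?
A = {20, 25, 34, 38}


Set A = {20, 25, 34, 38}
Elements in ascending order: 20, 25, 34, 38
The largest element is 38.

38


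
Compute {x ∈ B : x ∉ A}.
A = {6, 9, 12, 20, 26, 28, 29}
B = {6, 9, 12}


Set A = {6, 9, 12, 20, 26, 28, 29}
Set B = {6, 9, 12}
Check each element of B against A:
6 ∈ A, 9 ∈ A, 12 ∈ A
Elements of B not in A: {}

{}


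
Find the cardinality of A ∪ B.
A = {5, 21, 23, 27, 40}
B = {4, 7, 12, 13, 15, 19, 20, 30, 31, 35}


Set A = {5, 21, 23, 27, 40}, |A| = 5
Set B = {4, 7, 12, 13, 15, 19, 20, 30, 31, 35}, |B| = 10
A ∩ B = {}, |A ∩ B| = 0
|A ∪ B| = |A| + |B| - |A ∩ B| = 5 + 10 - 0 = 15

15


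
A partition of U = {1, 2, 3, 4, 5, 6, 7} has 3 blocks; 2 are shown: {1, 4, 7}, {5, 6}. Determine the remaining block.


U = {1, 2, 3, 4, 5, 6, 7}
Shown blocks: {1, 4, 7}, {5, 6}
A partition's blocks are pairwise disjoint and cover U, so the missing block = U \ (union of shown blocks).
Union of shown blocks: {1, 4, 5, 6, 7}
Missing block = U \ (union) = {2, 3}

{2, 3}


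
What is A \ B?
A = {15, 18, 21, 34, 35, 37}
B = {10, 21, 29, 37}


Set A = {15, 18, 21, 34, 35, 37}
Set B = {10, 21, 29, 37}
A \ B includes elements in A that are not in B.
Check each element of A:
15 (not in B, keep), 18 (not in B, keep), 21 (in B, remove), 34 (not in B, keep), 35 (not in B, keep), 37 (in B, remove)
A \ B = {15, 18, 34, 35}

{15, 18, 34, 35}


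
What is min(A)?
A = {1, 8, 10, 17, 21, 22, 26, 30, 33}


Set A = {1, 8, 10, 17, 21, 22, 26, 30, 33}
Elements in ascending order: 1, 8, 10, 17, 21, 22, 26, 30, 33
The smallest element is 1.

1


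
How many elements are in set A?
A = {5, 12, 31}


Set A = {5, 12, 31}
Listing elements: 5, 12, 31
Counting: 3 elements
|A| = 3

3


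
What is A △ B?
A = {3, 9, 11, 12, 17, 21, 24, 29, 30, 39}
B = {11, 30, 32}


Set A = {3, 9, 11, 12, 17, 21, 24, 29, 30, 39}
Set B = {11, 30, 32}
A △ B = (A \ B) ∪ (B \ A)
Elements in A but not B: {3, 9, 12, 17, 21, 24, 29, 39}
Elements in B but not A: {32}
A △ B = {3, 9, 12, 17, 21, 24, 29, 32, 39}

{3, 9, 12, 17, 21, 24, 29, 32, 39}


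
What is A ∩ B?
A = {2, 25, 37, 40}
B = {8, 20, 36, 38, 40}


Set A = {2, 25, 37, 40}
Set B = {8, 20, 36, 38, 40}
A ∩ B includes only elements in both sets.
Check each element of A against B:
2 ✗, 25 ✗, 37 ✗, 40 ✓
A ∩ B = {40}

{40}


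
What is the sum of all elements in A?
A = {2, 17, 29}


Set A = {2, 17, 29}
Sum = 2 + 17 + 29 = 48

48


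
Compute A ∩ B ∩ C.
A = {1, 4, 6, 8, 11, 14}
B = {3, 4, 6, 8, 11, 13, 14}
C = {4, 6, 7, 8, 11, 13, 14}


Set A = {1, 4, 6, 8, 11, 14}
Set B = {3, 4, 6, 8, 11, 13, 14}
Set C = {4, 6, 7, 8, 11, 13, 14}
First, A ∩ B = {4, 6, 8, 11, 14}
Then, (A ∩ B) ∩ C = {4, 6, 8, 11, 14}

{4, 6, 8, 11, 14}


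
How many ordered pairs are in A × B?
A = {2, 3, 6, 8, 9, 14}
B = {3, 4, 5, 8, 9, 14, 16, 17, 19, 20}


Set A = {2, 3, 6, 8, 9, 14} has 6 elements.
Set B = {3, 4, 5, 8, 9, 14, 16, 17, 19, 20} has 10 elements.
|A × B| = |A| × |B| = 6 × 10 = 60

60


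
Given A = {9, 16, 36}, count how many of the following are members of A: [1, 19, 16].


Set A = {9, 16, 36}
Candidates: [1, 19, 16]
Check each candidate:
1 ∉ A, 19 ∉ A, 16 ∈ A
Count of candidates in A: 1

1


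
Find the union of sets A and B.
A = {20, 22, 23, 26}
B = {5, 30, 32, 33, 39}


Set A = {20, 22, 23, 26}
Set B = {5, 30, 32, 33, 39}
A ∪ B includes all elements in either set.
Elements from A: {20, 22, 23, 26}
Elements from B not already included: {5, 30, 32, 33, 39}
A ∪ B = {5, 20, 22, 23, 26, 30, 32, 33, 39}

{5, 20, 22, 23, 26, 30, 32, 33, 39}


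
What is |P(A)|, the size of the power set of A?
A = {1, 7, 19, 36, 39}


Set A = {1, 7, 19, 36, 39}
|A| = 5
The power set P(A) contains all subsets of A.
|P(A)| = 2^|A| = 2^5 = 32

32


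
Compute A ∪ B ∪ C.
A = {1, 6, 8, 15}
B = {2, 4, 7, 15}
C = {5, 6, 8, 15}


Set A = {1, 6, 8, 15}
Set B = {2, 4, 7, 15}
Set C = {5, 6, 8, 15}
First, A ∪ B = {1, 2, 4, 6, 7, 8, 15}
Then, (A ∪ B) ∪ C = {1, 2, 4, 5, 6, 7, 8, 15}

{1, 2, 4, 5, 6, 7, 8, 15}


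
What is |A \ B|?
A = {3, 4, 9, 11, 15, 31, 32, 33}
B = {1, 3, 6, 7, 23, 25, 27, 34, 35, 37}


Set A = {3, 4, 9, 11, 15, 31, 32, 33}
Set B = {1, 3, 6, 7, 23, 25, 27, 34, 35, 37}
A \ B = {4, 9, 11, 15, 31, 32, 33}
|A \ B| = 7

7


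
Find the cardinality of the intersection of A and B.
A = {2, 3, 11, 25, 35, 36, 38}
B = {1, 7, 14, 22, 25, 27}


Set A = {2, 3, 11, 25, 35, 36, 38}
Set B = {1, 7, 14, 22, 25, 27}
A ∩ B = {25}
|A ∩ B| = 1

1


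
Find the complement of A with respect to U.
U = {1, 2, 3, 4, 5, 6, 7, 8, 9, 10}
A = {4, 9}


Universal set U = {1, 2, 3, 4, 5, 6, 7, 8, 9, 10}
Set A = {4, 9}
A' = U \ A = elements in U but not in A
Checking each element of U:
1 (not in A, include), 2 (not in A, include), 3 (not in A, include), 4 (in A, exclude), 5 (not in A, include), 6 (not in A, include), 7 (not in A, include), 8 (not in A, include), 9 (in A, exclude), 10 (not in A, include)
A' = {1, 2, 3, 5, 6, 7, 8, 10}

{1, 2, 3, 5, 6, 7, 8, 10}


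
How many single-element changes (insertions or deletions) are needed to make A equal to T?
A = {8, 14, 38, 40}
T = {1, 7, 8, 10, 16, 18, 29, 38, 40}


Set A = {8, 14, 38, 40}
Set T = {1, 7, 8, 10, 16, 18, 29, 38, 40}
Elements to remove from A (in A, not in T): {14} → 1 removals
Elements to add to A (in T, not in A): {1, 7, 10, 16, 18, 29} → 6 additions
Total edits = 1 + 6 = 7

7


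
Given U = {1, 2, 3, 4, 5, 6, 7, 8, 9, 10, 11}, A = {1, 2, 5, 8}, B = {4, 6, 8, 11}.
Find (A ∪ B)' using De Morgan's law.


U = {1, 2, 3, 4, 5, 6, 7, 8, 9, 10, 11}
A = {1, 2, 5, 8}, B = {4, 6, 8, 11}
A ∪ B = {1, 2, 4, 5, 6, 8, 11}
(A ∪ B)' = U \ (A ∪ B) = {3, 7, 9, 10}
Verification via A' ∩ B': A' = {3, 4, 6, 7, 9, 10, 11}, B' = {1, 2, 3, 5, 7, 9, 10}
A' ∩ B' = {3, 7, 9, 10} ✓

{3, 7, 9, 10}


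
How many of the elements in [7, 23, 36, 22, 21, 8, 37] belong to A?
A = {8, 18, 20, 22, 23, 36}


Set A = {8, 18, 20, 22, 23, 36}
Candidates: [7, 23, 36, 22, 21, 8, 37]
Check each candidate:
7 ∉ A, 23 ∈ A, 36 ∈ A, 22 ∈ A, 21 ∉ A, 8 ∈ A, 37 ∉ A
Count of candidates in A: 4

4


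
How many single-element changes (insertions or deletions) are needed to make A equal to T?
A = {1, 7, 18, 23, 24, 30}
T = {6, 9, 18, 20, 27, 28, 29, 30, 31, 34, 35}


Set A = {1, 7, 18, 23, 24, 30}
Set T = {6, 9, 18, 20, 27, 28, 29, 30, 31, 34, 35}
Elements to remove from A (in A, not in T): {1, 7, 23, 24} → 4 removals
Elements to add to A (in T, not in A): {6, 9, 20, 27, 28, 29, 31, 34, 35} → 9 additions
Total edits = 4 + 9 = 13

13


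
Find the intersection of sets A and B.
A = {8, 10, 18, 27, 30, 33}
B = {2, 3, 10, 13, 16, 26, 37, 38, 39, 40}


Set A = {8, 10, 18, 27, 30, 33}
Set B = {2, 3, 10, 13, 16, 26, 37, 38, 39, 40}
A ∩ B includes only elements in both sets.
Check each element of A against B:
8 ✗, 10 ✓, 18 ✗, 27 ✗, 30 ✗, 33 ✗
A ∩ B = {10}

{10}


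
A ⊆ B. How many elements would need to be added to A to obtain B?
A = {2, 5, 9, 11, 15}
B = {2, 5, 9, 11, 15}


Set A = {2, 5, 9, 11, 15}, |A| = 5
Set B = {2, 5, 9, 11, 15}, |B| = 5
Since A ⊆ B: B \ A = {}
|B| - |A| = 5 - 5 = 0

0


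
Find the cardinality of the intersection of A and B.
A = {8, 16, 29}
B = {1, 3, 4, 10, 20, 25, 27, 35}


Set A = {8, 16, 29}
Set B = {1, 3, 4, 10, 20, 25, 27, 35}
A ∩ B = {}
|A ∩ B| = 0

0


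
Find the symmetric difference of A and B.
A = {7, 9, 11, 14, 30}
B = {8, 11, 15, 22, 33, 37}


Set A = {7, 9, 11, 14, 30}
Set B = {8, 11, 15, 22, 33, 37}
A △ B = (A \ B) ∪ (B \ A)
Elements in A but not B: {7, 9, 14, 30}
Elements in B but not A: {8, 15, 22, 33, 37}
A △ B = {7, 8, 9, 14, 15, 22, 30, 33, 37}

{7, 8, 9, 14, 15, 22, 30, 33, 37}


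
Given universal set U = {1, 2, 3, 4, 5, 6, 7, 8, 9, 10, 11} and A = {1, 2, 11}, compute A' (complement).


Universal set U = {1, 2, 3, 4, 5, 6, 7, 8, 9, 10, 11}
Set A = {1, 2, 11}
A' = U \ A = elements in U but not in A
Checking each element of U:
1 (in A, exclude), 2 (in A, exclude), 3 (not in A, include), 4 (not in A, include), 5 (not in A, include), 6 (not in A, include), 7 (not in A, include), 8 (not in A, include), 9 (not in A, include), 10 (not in A, include), 11 (in A, exclude)
A' = {3, 4, 5, 6, 7, 8, 9, 10}

{3, 4, 5, 6, 7, 8, 9, 10}


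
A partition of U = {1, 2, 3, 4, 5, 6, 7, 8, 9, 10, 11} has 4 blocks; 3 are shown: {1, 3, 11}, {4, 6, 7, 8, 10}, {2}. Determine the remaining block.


U = {1, 2, 3, 4, 5, 6, 7, 8, 9, 10, 11}
Shown blocks: {1, 3, 11}, {4, 6, 7, 8, 10}, {2}
A partition's blocks are pairwise disjoint and cover U, so the missing block = U \ (union of shown blocks).
Union of shown blocks: {1, 2, 3, 4, 6, 7, 8, 10, 11}
Missing block = U \ (union) = {5, 9}

{5, 9}


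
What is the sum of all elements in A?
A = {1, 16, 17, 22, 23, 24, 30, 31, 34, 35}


Set A = {1, 16, 17, 22, 23, 24, 30, 31, 34, 35}
Sum = 1 + 16 + 17 + 22 + 23 + 24 + 30 + 31 + 34 + 35 = 233

233


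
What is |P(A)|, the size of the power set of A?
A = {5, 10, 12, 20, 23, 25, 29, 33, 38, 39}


Set A = {5, 10, 12, 20, 23, 25, 29, 33, 38, 39}
|A| = 10
The power set P(A) contains all subsets of A.
|P(A)| = 2^|A| = 2^10 = 1024

1024


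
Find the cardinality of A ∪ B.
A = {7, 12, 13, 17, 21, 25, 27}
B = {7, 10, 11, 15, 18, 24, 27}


Set A = {7, 12, 13, 17, 21, 25, 27}, |A| = 7
Set B = {7, 10, 11, 15, 18, 24, 27}, |B| = 7
A ∩ B = {7, 27}, |A ∩ B| = 2
|A ∪ B| = |A| + |B| - |A ∩ B| = 7 + 7 - 2 = 12

12


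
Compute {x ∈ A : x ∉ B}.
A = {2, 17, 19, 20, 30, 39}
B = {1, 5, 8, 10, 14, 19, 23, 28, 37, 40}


Set A = {2, 17, 19, 20, 30, 39}
Set B = {1, 5, 8, 10, 14, 19, 23, 28, 37, 40}
Check each element of A against B:
2 ∉ B (include), 17 ∉ B (include), 19 ∈ B, 20 ∉ B (include), 30 ∉ B (include), 39 ∉ B (include)
Elements of A not in B: {2, 17, 20, 30, 39}

{2, 17, 20, 30, 39}


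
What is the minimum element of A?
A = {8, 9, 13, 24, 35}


Set A = {8, 9, 13, 24, 35}
Elements in ascending order: 8, 9, 13, 24, 35
The smallest element is 8.

8


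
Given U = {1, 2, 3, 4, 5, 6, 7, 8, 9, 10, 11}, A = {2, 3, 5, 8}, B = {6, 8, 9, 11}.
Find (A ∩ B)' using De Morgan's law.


U = {1, 2, 3, 4, 5, 6, 7, 8, 9, 10, 11}
A = {2, 3, 5, 8}, B = {6, 8, 9, 11}
A ∩ B = {8}
(A ∩ B)' = U \ (A ∩ B) = {1, 2, 3, 4, 5, 6, 7, 9, 10, 11}
Verification via A' ∪ B': A' = {1, 4, 6, 7, 9, 10, 11}, B' = {1, 2, 3, 4, 5, 7, 10}
A' ∪ B' = {1, 2, 3, 4, 5, 6, 7, 9, 10, 11} ✓

{1, 2, 3, 4, 5, 6, 7, 9, 10, 11}


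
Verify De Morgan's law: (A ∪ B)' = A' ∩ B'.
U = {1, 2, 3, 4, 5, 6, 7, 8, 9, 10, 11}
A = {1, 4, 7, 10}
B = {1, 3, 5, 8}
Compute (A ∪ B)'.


U = {1, 2, 3, 4, 5, 6, 7, 8, 9, 10, 11}
A = {1, 4, 7, 10}, B = {1, 3, 5, 8}
A ∪ B = {1, 3, 4, 5, 7, 8, 10}
(A ∪ B)' = U \ (A ∪ B) = {2, 6, 9, 11}
Verification via A' ∩ B': A' = {2, 3, 5, 6, 8, 9, 11}, B' = {2, 4, 6, 7, 9, 10, 11}
A' ∩ B' = {2, 6, 9, 11} ✓

{2, 6, 9, 11}


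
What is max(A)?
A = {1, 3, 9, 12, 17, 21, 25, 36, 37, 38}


Set A = {1, 3, 9, 12, 17, 21, 25, 36, 37, 38}
Elements in ascending order: 1, 3, 9, 12, 17, 21, 25, 36, 37, 38
The largest element is 38.

38


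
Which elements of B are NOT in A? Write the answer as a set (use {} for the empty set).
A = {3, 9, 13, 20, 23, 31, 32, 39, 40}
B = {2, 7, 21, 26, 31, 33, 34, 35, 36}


Set A = {3, 9, 13, 20, 23, 31, 32, 39, 40}
Set B = {2, 7, 21, 26, 31, 33, 34, 35, 36}
Check each element of B against A:
2 ∉ A (include), 7 ∉ A (include), 21 ∉ A (include), 26 ∉ A (include), 31 ∈ A, 33 ∉ A (include), 34 ∉ A (include), 35 ∉ A (include), 36 ∉ A (include)
Elements of B not in A: {2, 7, 21, 26, 33, 34, 35, 36}

{2, 7, 21, 26, 33, 34, 35, 36}


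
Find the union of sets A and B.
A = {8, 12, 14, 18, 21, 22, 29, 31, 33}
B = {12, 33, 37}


Set A = {8, 12, 14, 18, 21, 22, 29, 31, 33}
Set B = {12, 33, 37}
A ∪ B includes all elements in either set.
Elements from A: {8, 12, 14, 18, 21, 22, 29, 31, 33}
Elements from B not already included: {37}
A ∪ B = {8, 12, 14, 18, 21, 22, 29, 31, 33, 37}

{8, 12, 14, 18, 21, 22, 29, 31, 33, 37}


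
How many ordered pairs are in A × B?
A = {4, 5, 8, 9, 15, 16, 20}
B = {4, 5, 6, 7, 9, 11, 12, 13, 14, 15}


Set A = {4, 5, 8, 9, 15, 16, 20} has 7 elements.
Set B = {4, 5, 6, 7, 9, 11, 12, 13, 14, 15} has 10 elements.
|A × B| = |A| × |B| = 7 × 10 = 70

70


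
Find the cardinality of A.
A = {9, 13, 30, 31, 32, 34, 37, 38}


Set A = {9, 13, 30, 31, 32, 34, 37, 38}
Listing elements: 9, 13, 30, 31, 32, 34, 37, 38
Counting: 8 elements
|A| = 8

8


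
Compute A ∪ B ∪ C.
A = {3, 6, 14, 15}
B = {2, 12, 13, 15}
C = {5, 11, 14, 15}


Set A = {3, 6, 14, 15}
Set B = {2, 12, 13, 15}
Set C = {5, 11, 14, 15}
First, A ∪ B = {2, 3, 6, 12, 13, 14, 15}
Then, (A ∪ B) ∪ C = {2, 3, 5, 6, 11, 12, 13, 14, 15}

{2, 3, 5, 6, 11, 12, 13, 14, 15}


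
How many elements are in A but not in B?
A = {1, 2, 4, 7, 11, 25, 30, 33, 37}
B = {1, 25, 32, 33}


Set A = {1, 2, 4, 7, 11, 25, 30, 33, 37}
Set B = {1, 25, 32, 33}
A \ B = {2, 4, 7, 11, 30, 37}
|A \ B| = 6

6
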